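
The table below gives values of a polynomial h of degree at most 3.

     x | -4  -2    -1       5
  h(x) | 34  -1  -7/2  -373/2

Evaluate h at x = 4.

-106

Using the Lagrange interpolation formula with nodes -4, -2, -1, 5:
  L_0(x) = (x + 2)(x + 1)(x - 5) / -54
  L_1(x) = (x + 4)(x + 1)(x - 5) / 14
  L_2(x) = (x + 4)(x + 2)(x - 5) / -18
  L_3(x) = (x + 4)(x + 2)(x + 1) / 378
Then h(x) = 34·L_0(x) - 1·L_1(x) - 7/2·L_2(x) - 373/2·L_3(x).
Expanding and collecting terms gives h(x) = -x³ - 2x² - (3/2)x - 4.
Evaluating at x = 4: h(4) = -106.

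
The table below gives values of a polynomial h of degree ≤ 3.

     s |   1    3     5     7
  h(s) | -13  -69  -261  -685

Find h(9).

-1437

Forward differences of the values at s = 1, 3, 5, 7:
  h  : -13  -69  -261  -685
  Δ  : -56  -192  -424
  Δ^2: -136  -232
  Δ^3: -96
The third differences are constant, confirming degree 3.
Interpolating (Newton forward form) and evaluating at s = 9 gives h(9) = -1437.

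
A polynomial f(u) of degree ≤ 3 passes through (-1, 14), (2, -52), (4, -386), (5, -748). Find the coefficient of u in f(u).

Write f(u) = au^3 + bu^2 + cu + d. Substituting each data point gives a linear system:
  -a + b - c + d = 14
  8a + 4b + 2c + d = -52
  64a + 16b + 4c + d = -386
  125a + 25b + 5c + d = -748
Solving the system yields a = -6, b = 1, c = -5, d = 2.
So f(u) = -6u³ + u² - 5u + 2.
The coefficient of u is -5.

-5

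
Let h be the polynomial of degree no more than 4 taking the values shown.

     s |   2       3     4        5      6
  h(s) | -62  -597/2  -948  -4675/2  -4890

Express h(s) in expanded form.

Write h(s) = as^4 + bs^3 + cs^2 + ds + e. Substituting each data point gives a linear system:
  16a + 8b + 4c + 2d + e = -62
  81a + 27b + 9c + 3d + e = -597/2
  256a + 64b + 16c + 4d + e = -948
  625a + 125b + 25c + 5d + e = -4675/2
  1296a + 216b + 36c + 6d + e = -4890
Solving the system yields a = -4, b = 3/2, c = 0, d = -5, e = 0.
So h(s) = -4s⁴ + (3/2)s³ - 5s.
Check: h(3) = -597/2. ✓

h(s) = -4s^4 + (3/2)s^3 - 5s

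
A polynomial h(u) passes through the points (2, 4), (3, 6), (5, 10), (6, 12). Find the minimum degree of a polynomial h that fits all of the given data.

1

Divided differences on the nodes 2, 3, 5, 6:
  order 0: 4  6  10  12
  order 1: 2  2  2
  order 2: 0  0
  order 3: 0
The order-1 divided differences are all 2 (nonzero) and every higher order vanishes, so the data lies on a polynomial of degree exactly 1.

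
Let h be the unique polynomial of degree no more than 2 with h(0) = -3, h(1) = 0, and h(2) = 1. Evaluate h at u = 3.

Using the Lagrange interpolation formula with nodes 0, 1, 2:
  L_0(u) = (u - 1)(u - 2) / 2
  L_1(u) = u(u - 2) / -1
  L_2(u) = u(u - 1) / 2
Then h(u) = -3·L_0(u) + 0·L_1(u) + 1·L_2(u).
Expanding and collecting terms gives h(u) = -u^2 + 4u - 3.
Evaluating at u = 3: h(3) = 0.

0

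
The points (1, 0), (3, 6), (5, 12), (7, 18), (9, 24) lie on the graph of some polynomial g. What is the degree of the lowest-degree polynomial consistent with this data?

Forward differences of the values at n = 1, 3, 5, 7, 9:
  g  : 0  6  12  18  24
  Δ  : 6  6  6  6
  Δ^2: 0  0  0
  Δ^3: 0  0
  Δ^4: 0
The first differences are constant (6) and nonzero, while all higher differences vanish, so the minimal degree is 1.

1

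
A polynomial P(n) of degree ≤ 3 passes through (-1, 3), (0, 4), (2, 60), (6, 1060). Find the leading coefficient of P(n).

4

Write P(n) = an^3 + bn^2 + cn + d. Substituting each data point gives a linear system:
  -a + b - c + d = 3
  d = 4
  8a + 4b + 2c + d = 60
  216a + 36b + 6c + d = 1060
Solving the system yields a = 4, b = 5, c = 2, d = 4.
So P(n) = 4n^3 + 5n^2 + 2n + 4.
The leading coefficient is 4.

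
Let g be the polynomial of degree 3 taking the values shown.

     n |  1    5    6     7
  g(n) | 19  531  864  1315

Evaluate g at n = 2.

Using the Lagrange interpolation formula with nodes 1, 5, 6, 7:
  L_0(n) = (n - 5)(n - 6)(n - 7) / -120
  L_1(n) = (n - 1)(n - 6)(n - 7) / 8
  L_2(n) = (n - 1)(n - 5)(n - 7) / -5
  L_3(n) = (n - 1)(n - 5)(n - 6) / 12
Then g(n) = 19·L_0(n) + 531·L_1(n) + 864·L_2(n) + 1315·L_3(n).
Expanding and collecting terms gives g(n) = 3n³ + 5n² + 5n + 6.
Evaluating at n = 2: g(2) = 60.

60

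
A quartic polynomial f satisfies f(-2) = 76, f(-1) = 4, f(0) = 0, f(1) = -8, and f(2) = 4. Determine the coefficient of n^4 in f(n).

4

Write f(n) = an^4 + bn^3 + cn^2 + dn + e. Substituting each data point gives a linear system:
  16a - 8b + 4c - 2d + e = 76
  a - b + c - d + e = 4
  e = 0
  a + b + c + d + e = -8
  16a + 8b + 4c + 2d + e = 4
Solving the system yields a = 4, b = -4, c = -6, d = -2, e = 0.
So f(n) = 4n⁴ - 4n³ - 6n² - 2n.
The leading coefficient is 4.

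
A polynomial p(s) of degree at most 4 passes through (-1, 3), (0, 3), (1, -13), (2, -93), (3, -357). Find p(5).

Write p(s) = as^4 + bs^3 + cs^2 + ds + e. Substituting each data point gives a linear system:
  a - b + c - d + e = 3
  e = 3
  a + b + c + d + e = -13
  16a + 8b + 4c + 2d + e = -93
  81a + 27b + 9c + 3d + e = -357
Solving the system yields a = -3, b = -2, c = -5, d = -6, e = 3.
So p(s) = -3s^4 - 2s^3 - 5s^2 - 6s + 3.
Then p(5) = -2277.

-2277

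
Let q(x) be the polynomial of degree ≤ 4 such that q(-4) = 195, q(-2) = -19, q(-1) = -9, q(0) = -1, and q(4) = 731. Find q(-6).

1601

Using the Lagrange interpolation formula with nodes -4, -2, -1, 0, 4:
  L_0(x) = (x + 2)(x + 1)x(x - 4) / 192
  L_1(x) = (x + 4)(x + 1)x(x - 4) / -24
  L_2(x) = (x + 4)(x + 2)x(x - 4) / 15
  L_3(x) = (x + 4)(x + 2)(x + 1)(x - 4) / -32
  L_4(x) = (x + 4)(x + 2)(x + 1)x / 960
Then q(x) = 195·L_0(x) - 19·L_1(x) - 9·L_2(x) - 1·L_3(x) + 731·L_4(x).
Expanding and collecting terms gives q(x) = 2x⁴ + 4x³ - 3x² + 3x - 1.
Evaluating at x = -6: q(-6) = 1601.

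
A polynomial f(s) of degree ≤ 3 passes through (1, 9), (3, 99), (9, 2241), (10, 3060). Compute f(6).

Write f(s) = as^3 + bs^2 + cs + d. Substituting each data point gives a linear system:
  a + b + c + d = 9
  27a + 9b + 3c + d = 99
  729a + 81b + 9c + d = 2241
  1000a + 100b + 10c + d = 3060
Solving the system yields a = 3, b = 0, c = 6, d = 0.
So f(s) = 3s^3 + 6s.
Then f(6) = 684.

684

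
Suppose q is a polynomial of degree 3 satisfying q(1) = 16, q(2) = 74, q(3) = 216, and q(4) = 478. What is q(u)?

Write q(u) = au^3 + bu^2 + cu + d. Substituting each data point gives a linear system:
  a + b + c + d = 16
  8a + 4b + 2c + d = 74
  27a + 9b + 3c + d = 216
  64a + 16b + 4c + d = 478
Solving the system yields a = 6, b = 6, c = -2, d = 6.
So q(u) = 6u^3 + 6u^2 - 2u + 6.
Check: q(1) = 16. ✓

q(u) = 6u^3 + 6u^2 - 2u + 6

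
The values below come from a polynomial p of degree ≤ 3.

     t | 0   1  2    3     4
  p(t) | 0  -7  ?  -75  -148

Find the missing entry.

On equispaced nodes a degree-3 polynomial has vanishing fourth forward difference, so
  p(0) - 4·p(1) + 6·p(2) - 4·p(3) + p(4) = 0.
Substituting the known values and solving for p(2):
  6·p(2) = -180
  p(2) = -30.

-30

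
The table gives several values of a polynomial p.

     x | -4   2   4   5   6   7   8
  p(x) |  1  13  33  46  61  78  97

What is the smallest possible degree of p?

Divided differences on the nodes -4, 2, 4, 5, 6, 7, 8:
  order 0: 1  13  33  46  61  78  97
  order 1: 2  10  13  15  17  19
  order 2: 1  1  1  1  1
  order 3: 0  0  0  0
  order 4: 0  0  0
  order 5: 0  0
  order 6: 0
The order-2 divided differences are all 1 (nonzero) and every higher order vanishes, so the data lies on a polynomial of degree exactly 2.

2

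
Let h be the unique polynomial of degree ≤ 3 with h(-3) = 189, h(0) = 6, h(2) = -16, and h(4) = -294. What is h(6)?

-1116

Using the Lagrange interpolation formula with nodes -3, 0, 2, 4:
  L_0(s) = s(s - 2)(s - 4) / -105
  L_1(s) = (s + 3)(s - 2)(s - 4) / 24
  L_2(s) = (s + 3)s(s - 4) / -20
  L_3(s) = (s + 3)s(s - 2) / 56
Then h(s) = 189·L_0(s) + 6·L_1(s) - 16·L_2(s) - 294·L_3(s).
Expanding and collecting terms gives h(s) = -6s^3 + 4s^2 + 5s + 6.
Evaluating at s = 6: h(6) = -1116.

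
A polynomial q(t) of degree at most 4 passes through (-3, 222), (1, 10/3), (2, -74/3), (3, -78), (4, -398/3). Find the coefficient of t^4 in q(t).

1

Write q(t) = at^4 + bt^3 + ct^2 + dt + e. Substituting each data point gives a linear system:
  81a - 27b + 9c - 3d + e = 222
  a + b + c + d + e = 10/3
  16a + 8b + 4c + 2d + e = -74/3
  81a + 27b + 9c + 3d + e = -78
  256a + 64b + 16c + 4d + e = -398/3
Solving the system yields a = 1, b = -6, c = -5/3, d = 4, e = 6.
So q(t) = t^4 - 6t^3 - (5/3)t^2 + 4t + 6.
The leading coefficient is 1.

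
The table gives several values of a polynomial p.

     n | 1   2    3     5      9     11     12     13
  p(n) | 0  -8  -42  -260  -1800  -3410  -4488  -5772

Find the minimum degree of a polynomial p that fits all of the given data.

Divided differences on the nodes 1, 2, 3, 5, 9, 11, 12, 13:
  order 0: 0  -8  -42  -260  -1800  -3410  -4488  -5772
  order 1: -8  -34  -109  -385  -805  -1078  -1284
  order 2: -13  -25  -46  -70  -91  -103
  order 3: -3  -3  -3  -3  -3
  order 4: 0  0  0  0
  order 5: 0  0  0
  order 6: 0  0
  order 7: 0
The order-3 divided differences are all -3 (nonzero) and every higher order vanishes, so the data lies on a polynomial of degree exactly 3.

3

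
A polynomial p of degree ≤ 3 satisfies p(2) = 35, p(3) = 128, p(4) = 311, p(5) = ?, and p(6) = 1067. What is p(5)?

On equispaced nodes a degree-3 polynomial has vanishing fourth forward difference, so
  p(2) - 4·p(3) + 6·p(4) - 4·p(5) + p(6) = 0.
Substituting the known values and solving for p(5):
  -4·p(5) = -2456
  p(5) = 614.

614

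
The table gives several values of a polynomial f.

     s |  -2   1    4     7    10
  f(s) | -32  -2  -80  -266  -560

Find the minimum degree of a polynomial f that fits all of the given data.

2

Forward differences of the values at s = -2, 1, 4, 7, 10:
  f  : -32  -2  -80  -266  -560
  Δ  : 30  -78  -186  -294
  Δ^2: -108  -108  -108
  Δ^3: 0  0
  Δ^4: 0
The second differences are constant (-108) and nonzero, while all higher differences vanish, so the minimal degree is 2.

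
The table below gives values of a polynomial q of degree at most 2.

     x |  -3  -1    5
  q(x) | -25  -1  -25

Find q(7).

Write q(x) = ax^2 + bx + c. Substituting each data point gives a linear system:
  9a - 3b + c = -25
  a - b + c = -1
  25a + 5b + c = -25
Solving the system yields a = -2, b = 4, c = 5.
So q(x) = -2x^2 + 4x + 5.
Then q(7) = -65.

-65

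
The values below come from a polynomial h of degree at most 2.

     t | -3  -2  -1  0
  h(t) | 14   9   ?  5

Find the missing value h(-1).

On equispaced nodes a degree-2 polynomial has vanishing third forward difference, so
  - h(-3) + 3·h(-2) - 3·h(-1) + h(0) = 0.
Substituting the known values and solving for h(-1):
  -3·h(-1) = -18
  h(-1) = 6.

6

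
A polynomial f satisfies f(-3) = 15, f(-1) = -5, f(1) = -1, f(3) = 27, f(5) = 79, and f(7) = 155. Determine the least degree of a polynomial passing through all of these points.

2

Forward differences of the values at t = -3, -1, 1, 3, 5, 7:
  f  : 15  -5  -1  27  79  155
  Δ  : -20  4  28  52  76
  Δ^2: 24  24  24  24
  Δ^3: 0  0  0
  Δ^4: 0  0
  Δ^5: 0
The second differences are constant (24) and nonzero, while all higher differences vanish, so the minimal degree is 2.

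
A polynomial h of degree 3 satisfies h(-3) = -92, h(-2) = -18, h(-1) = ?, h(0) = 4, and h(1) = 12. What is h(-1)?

4

On equispaced nodes a degree-3 polynomial has vanishing fourth forward difference, so
  h(-3) - 4·h(-2) + 6·h(-1) - 4·h(0) + h(1) = 0.
Substituting the known values and solving for h(-1):
  6·h(-1) = 24
  h(-1) = 4.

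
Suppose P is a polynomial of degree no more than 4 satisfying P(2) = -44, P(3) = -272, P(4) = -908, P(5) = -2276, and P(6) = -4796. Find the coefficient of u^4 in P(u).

Write P(u) = au^4 + bu^3 + cu^2 + du + e. Substituting each data point gives a linear system:
  16a + 8b + 4c + 2d + e = -44
  81a + 27b + 9c + 3d + e = -272
  256a + 64b + 16c + 4d + e = -908
  625a + 125b + 25c + 5d + e = -2276
  1296a + 216b + 36c + 6d + e = -4796
Solving the system yields a = -4, b = 2, c = -2, d = 4, e = 4.
So P(u) = -4u⁴ + 2u³ - 2u² + 4u + 4.
The leading coefficient is -4.

-4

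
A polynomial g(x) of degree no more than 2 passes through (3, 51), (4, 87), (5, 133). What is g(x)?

Using the Lagrange interpolation formula with nodes 3, 4, 5:
  L_0(x) = (x - 4)(x - 5) / 2
  L_1(x) = (x - 3)(x - 5) / -1
  L_2(x) = (x - 3)(x - 4) / 2
Then g(x) = 51·L_0(x) + 87·L_1(x) + 133·L_2(x).
Expanding and collecting terms gives g(x) = 5x^2 + x + 3.
Check: g(3) = 51. ✓

g(x) = 5x^2 + x + 3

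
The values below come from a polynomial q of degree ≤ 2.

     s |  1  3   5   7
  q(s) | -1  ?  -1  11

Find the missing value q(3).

-5

The 3 known points determine the degree-2 polynomial uniquely.
Write q(s) = as^2 + bs + c. Substituting each data point gives a linear system:
  a + b + c = -1
  25a + 5b + c = -1
  49a + 7b + c = 11
Solving the system yields a = 1, b = -6, c = 4.
So q(s) = s^2 - 6s + 4.
Then q(3) = -5.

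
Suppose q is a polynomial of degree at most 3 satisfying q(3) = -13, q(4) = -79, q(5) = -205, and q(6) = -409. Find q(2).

11

Forward differences of the values at n = 3, 4, 5, 6:
  q  : -13  -79  -205  -409
  Δ  : -66  -126  -204
  Δ^2: -60  -78
  Δ^3: -18
The third differences are constant, confirming degree 3.
Interpolating (Newton forward form) and evaluating at n = 2 gives q(2) = 11.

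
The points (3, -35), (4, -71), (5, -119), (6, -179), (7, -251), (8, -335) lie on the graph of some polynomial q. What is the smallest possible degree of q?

Forward differences of the values at u = 3, 4, 5, 6, 7, 8:
  q  : -35  -71  -119  -179  -251  -335
  Δ  : -36  -48  -60  -72  -84
  Δ^2: -12  -12  -12  -12
  Δ^3: 0  0  0
  Δ^4: 0  0
  Δ^5: 0
The second differences are constant (-12) and nonzero, while all higher differences vanish, so the minimal degree is 2.

2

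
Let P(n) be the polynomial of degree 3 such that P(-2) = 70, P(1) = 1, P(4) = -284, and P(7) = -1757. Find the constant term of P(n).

Write P(n) = an^3 + bn^2 + cn + d. Substituting each data point gives a linear system:
  -8a + 4b - 2c + d = 70
  a + b + c + d = 1
  64a + 16b + 4c + d = -284
  343a + 49b + 7c + d = -1757
Solving the system yields a = -6, b = 6, c = 1, d = 0.
So P(n) = -6n^3 + 6n^2 + n.
The constant term is 0.

0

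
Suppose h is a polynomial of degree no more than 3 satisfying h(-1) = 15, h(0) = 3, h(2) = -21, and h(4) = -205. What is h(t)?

h(t) = -4t^3 + 4t^2 - 4t + 3

Using the Lagrange interpolation formula with nodes -1, 0, 2, 4:
  L_0(t) = t(t - 2)(t - 4) / -15
  L_1(t) = (t + 1)(t - 2)(t - 4) / 8
  L_2(t) = (t + 1)t(t - 4) / -12
  L_3(t) = (t + 1)t(t - 2) / 40
Then h(t) = 15·L_0(t) + 3·L_1(t) - 21·L_2(t) - 205·L_3(t).
Expanding and collecting terms gives h(t) = -4t^3 + 4t^2 - 4t + 3.
Check: h(4) = -205. ✓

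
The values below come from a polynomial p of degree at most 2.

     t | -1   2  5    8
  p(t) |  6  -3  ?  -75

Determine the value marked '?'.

The 3 known points determine the degree-2 polynomial uniquely.
Write p(t) = at^2 + bt + c. Substituting each data point gives a linear system:
  a - b + c = 6
  4a + 2b + c = -3
  64a + 8b + c = -75
Solving the system yields a = -1, b = -2, c = 5.
So p(t) = -t^2 - 2t + 5.
Then p(5) = -30.

-30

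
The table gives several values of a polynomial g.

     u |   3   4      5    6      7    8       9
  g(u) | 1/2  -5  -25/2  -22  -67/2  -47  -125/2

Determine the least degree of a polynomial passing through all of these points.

Forward differences of the values at u = 3, 4, 5, 6, 7, 8, 9:
  g  : 1/2  -5  -25/2  -22  -67/2  -47  -125/2
  Δ  : -11/2  -15/2  -19/2  -23/2  -27/2  -31/2
  Δ^2: -2  -2  -2  -2  -2
  Δ^3: 0  0  0  0
  Δ^4: 0  0  0
  Δ^5: 0  0
  Δ^6: 0
The second differences are constant (-2) and nonzero, while all higher differences vanish, so the minimal degree is 2.

2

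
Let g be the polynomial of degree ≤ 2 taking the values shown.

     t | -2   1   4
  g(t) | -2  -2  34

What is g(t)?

Using the Lagrange interpolation formula with nodes -2, 1, 4:
  L_0(t) = (t - 1)(t - 4) / 18
  L_1(t) = (t + 2)(t - 4) / -9
  L_2(t) = (t + 2)(t - 1) / 18
Then g(t) = -2·L_0(t) - 2·L_1(t) + 34·L_2(t).
Expanding and collecting terms gives g(t) = 2t² + 2t - 6.
Check: g(-2) = -2. ✓

g(t) = 2t^2 + 2t - 6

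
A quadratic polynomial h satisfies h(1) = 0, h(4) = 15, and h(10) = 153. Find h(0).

3

Write h(u) = au^2 + bu + c. Substituting each data point gives a linear system:
  a + b + c = 0
  16a + 4b + c = 15
  100a + 10b + c = 153
Solving the system yields a = 2, b = -5, c = 3.
So h(u) = 2u² - 5u + 3.
Then h(0) = 3.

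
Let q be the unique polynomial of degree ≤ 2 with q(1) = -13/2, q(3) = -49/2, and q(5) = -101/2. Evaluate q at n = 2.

Using the Lagrange interpolation formula with nodes 1, 3, 5:
  L_0(n) = (n - 3)(n - 5) / 8
  L_1(n) = (n - 1)(n - 5) / -4
  L_2(n) = (n - 1)(n - 3) / 8
Then q(n) = -13/2·L_0(n) - 49/2·L_1(n) - 101/2·L_2(n).
Expanding and collecting terms gives q(n) = -n^2 - 5n - 1/2.
Evaluating at n = 2: q(2) = -29/2.

-29/2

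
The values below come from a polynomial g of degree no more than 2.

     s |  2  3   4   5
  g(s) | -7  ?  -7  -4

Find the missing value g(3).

The 3 known points determine the degree-2 polynomial uniquely.
Write g(s) = as^2 + bs + c. Substituting each data point gives a linear system:
  4a + 2b + c = -7
  16a + 4b + c = -7
  25a + 5b + c = -4
Solving the system yields a = 1, b = -6, c = 1.
So g(s) = s^2 - 6s + 1.
Then g(3) = -8.

-8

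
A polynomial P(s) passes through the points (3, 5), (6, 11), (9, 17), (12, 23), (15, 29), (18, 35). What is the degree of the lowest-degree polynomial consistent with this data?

1

Forward differences of the values at s = 3, 6, 9, 12, 15, 18:
  P  : 5  11  17  23  29  35
  Δ  : 6  6  6  6  6
  Δ^2: 0  0  0  0
  Δ^3: 0  0  0
  Δ^4: 0  0
  Δ^5: 0
The first differences are constant (6) and nonzero, while all higher differences vanish, so the minimal degree is 1.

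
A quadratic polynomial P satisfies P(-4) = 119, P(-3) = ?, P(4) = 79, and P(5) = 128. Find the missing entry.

72

The 3 known points determine the degree-2 polynomial uniquely.
Write P(u) = au^2 + bu + c. Substituting each data point gives a linear system:
  16a - 4b + c = 119
  16a + 4b + c = 79
  25a + 5b + c = 128
Solving the system yields a = 6, b = -5, c = 3.
So P(u) = 6u² - 5u + 3.
Then P(-3) = 72.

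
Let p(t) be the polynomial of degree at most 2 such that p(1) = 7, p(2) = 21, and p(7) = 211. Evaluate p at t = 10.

Write p(t) = at^2 + bt + c. Substituting each data point gives a linear system:
  a + b + c = 7
  4a + 2b + c = 21
  49a + 7b + c = 211
Solving the system yields a = 4, b = 2, c = 1.
So p(t) = 4t² + 2t + 1.
Then p(10) = 421.

421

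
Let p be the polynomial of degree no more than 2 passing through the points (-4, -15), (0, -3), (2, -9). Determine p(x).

Write p(x) = ax^2 + bx + c. Substituting each data point gives a linear system:
  16a - 4b + c = -15
  c = -3
  4a + 2b + c = -9
Solving the system yields a = -1, b = -1, c = -3.
So p(x) = -x² - x - 3.
Check: p(-4) = -15. ✓

p(x) = -x^2 - x - 3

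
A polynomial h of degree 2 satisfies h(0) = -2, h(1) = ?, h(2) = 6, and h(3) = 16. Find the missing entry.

On equispaced nodes a degree-2 polynomial has vanishing third forward difference, so
  - h(0) + 3·h(1) - 3·h(2) + h(3) = 0.
Substituting the known values and solving for h(1):
  3·h(1) = 0
  h(1) = 0.

0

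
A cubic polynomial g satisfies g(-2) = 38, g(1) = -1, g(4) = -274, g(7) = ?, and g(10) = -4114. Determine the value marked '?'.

On equispaced nodes a degree-3 polynomial has vanishing fourth forward difference, so
  g(-2) - 4·g(1) + 6·g(4) - 4·g(7) + g(10) = 0.
Substituting the known values and solving for g(7):
  -4·g(7) = 5716
  g(7) = -1429.

-1429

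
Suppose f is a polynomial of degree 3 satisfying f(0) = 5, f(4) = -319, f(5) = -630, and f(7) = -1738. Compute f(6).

Using the Lagrange interpolation formula with nodes 0, 4, 5, 7:
  L_0(u) = (u - 4)(u - 5)(u - 7) / -140
  L_1(u) = u(u - 5)(u - 7) / 12
  L_2(u) = u(u - 4)(u - 7) / -10
  L_3(u) = u(u - 4)(u - 5) / 42
Then f(u) = 5·L_0(u) - 319·L_1(u) - 630·L_2(u) - 1738·L_3(u).
Expanding and collecting terms gives f(u) = -5u³ - u² + 3u + 5.
Evaluating at u = 6: f(6) = -1093.

-1093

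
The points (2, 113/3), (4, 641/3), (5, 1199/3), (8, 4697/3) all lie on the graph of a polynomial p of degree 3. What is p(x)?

p(x) = 3x^3 - (1/3)x^2 + 6x + 3

Write p(x) = ax^3 + bx^2 + cx + d. Substituting each data point gives a linear system:
  8a + 4b + 2c + d = 113/3
  64a + 16b + 4c + d = 641/3
  125a + 25b + 5c + d = 1199/3
  512a + 64b + 8c + d = 4697/3
Solving the system yields a = 3, b = -1/3, c = 6, d = 3.
So p(x) = 3x^3 - (1/3)x^2 + 6x + 3.
Check: p(4) = 641/3. ✓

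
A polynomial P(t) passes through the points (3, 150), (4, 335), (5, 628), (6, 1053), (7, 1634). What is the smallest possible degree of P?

Forward differences of the values at t = 3, 4, 5, 6, 7:
  P  : 150  335  628  1053  1634
  Δ  : 185  293  425  581
  Δ^2: 108  132  156
  Δ^3: 24  24
  Δ^4: 0
The third differences are constant (24) and nonzero, while all higher differences vanish, so the minimal degree is 3.

3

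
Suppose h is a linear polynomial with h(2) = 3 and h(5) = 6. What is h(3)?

Using the Lagrange interpolation formula with nodes 2, 5:
  L_0(u) = (u - 5) / -3
  L_1(u) = (u - 2) / 3
Then h(u) = 3·L_0(u) + 6·L_1(u).
Expanding and collecting terms gives h(u) = u + 1.
Evaluating at u = 3: h(3) = 4.

4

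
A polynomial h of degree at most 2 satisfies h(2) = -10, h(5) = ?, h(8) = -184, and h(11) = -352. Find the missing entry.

On equispaced nodes a degree-2 polynomial has vanishing third forward difference, so
  - h(2) + 3·h(5) - 3·h(8) + h(11) = 0.
Substituting the known values and solving for h(5):
  3·h(5) = -210
  h(5) = -70.

-70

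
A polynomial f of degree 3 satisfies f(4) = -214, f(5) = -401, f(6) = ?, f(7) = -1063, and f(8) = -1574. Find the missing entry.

-678

The 4 known points determine the degree-3 polynomial uniquely.
Write f(s) = as^3 + bs^2 + cs + d. Substituting each data point gives a linear system:
  64a + 16b + 4c + d = -214
  125a + 25b + 5c + d = -401
  343a + 49b + 7c + d = -1063
  512a + 64b + 8c + d = -1574
Solving the system yields a = -3, b = 0, c = -4, d = -6.
So f(s) = -3s^3 - 4s - 6.
Then f(6) = -678.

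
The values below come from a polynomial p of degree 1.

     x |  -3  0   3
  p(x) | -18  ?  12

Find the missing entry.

The 2 known points determine the degree-1 polynomial uniquely.
Write p(x) = ax + b. Substituting each data point gives a linear system:
  -3a + b = -18
  3a + b = 12
Solving the system yields a = 5, b = -3.
So p(x) = 5x - 3.
Then p(0) = -3.

-3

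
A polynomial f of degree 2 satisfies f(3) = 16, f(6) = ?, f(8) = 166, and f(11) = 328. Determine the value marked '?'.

88

The 3 known points determine the degree-2 polynomial uniquely.
Write f(x) = ax^2 + bx + c. Substituting each data point gives a linear system:
  9a + 3b + c = 16
  64a + 8b + c = 166
  121a + 11b + c = 328
Solving the system yields a = 3, b = -3, c = -2.
So f(x) = 3x^2 - 3x - 2.
Then f(6) = 88.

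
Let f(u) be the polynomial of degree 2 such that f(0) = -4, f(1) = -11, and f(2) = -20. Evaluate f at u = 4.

-44

Write f(u) = au^2 + bu + c. Substituting each data point gives a linear system:
  c = -4
  a + b + c = -11
  4a + 2b + c = -20
Solving the system yields a = -1, b = -6, c = -4.
So f(u) = -u^2 - 6u - 4.
Then f(4) = -44.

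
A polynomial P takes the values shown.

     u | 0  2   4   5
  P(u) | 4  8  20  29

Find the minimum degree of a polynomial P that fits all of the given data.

Divided differences on the nodes 0, 2, 4, 5:
  order 0: 4  8  20  29
  order 1: 2  6  9
  order 2: 1  1
  order 3: 0
The order-2 divided differences are all 1 (nonzero) and every higher order vanishes, so the data lies on a polynomial of degree exactly 2.

2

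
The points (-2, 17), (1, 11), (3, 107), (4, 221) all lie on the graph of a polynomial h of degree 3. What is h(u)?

Write h(u) = au^3 + bu^2 + cu + d. Substituting each data point gives a linear system:
  -8a + 4b - 2c + d = 17
  a + b + c + d = 11
  27a + 9b + 3c + d = 107
  64a + 16b + 4c + d = 221
Solving the system yields a = 2, b = 6, c = -2, d = 5.
So h(u) = 2u^3 + 6u^2 - 2u + 5.
Check: h(-2) = 17. ✓

h(u) = 2u^3 + 6u^2 - 2u + 5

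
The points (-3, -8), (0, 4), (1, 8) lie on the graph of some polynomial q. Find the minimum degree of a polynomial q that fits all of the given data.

Divided differences on the nodes -3, 0, 1:
  order 0: -8  4  8
  order 1: 4  4
  order 2: 0
The order-1 divided differences are all 4 (nonzero) and every higher order vanishes, so the data lies on a polynomial of degree exactly 1.

1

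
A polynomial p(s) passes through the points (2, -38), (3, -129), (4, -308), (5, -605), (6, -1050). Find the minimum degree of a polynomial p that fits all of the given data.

Forward differences of the values at s = 2, 3, 4, 5, 6:
  p  : -38  -129  -308  -605  -1050
  Δ  : -91  -179  -297  -445
  Δ^2: -88  -118  -148
  Δ^3: -30  -30
  Δ^4: 0
The third differences are constant (-30) and nonzero, while all higher differences vanish, so the minimal degree is 3.

3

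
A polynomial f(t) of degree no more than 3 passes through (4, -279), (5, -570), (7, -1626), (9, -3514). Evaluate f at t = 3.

-106

Write f(t) = at^3 + bt^2 + ct + d. Substituting each data point gives a linear system:
  64a + 16b + 4c + d = -279
  125a + 25b + 5c + d = -570
  343a + 49b + 7c + d = -1626
  729a + 81b + 9c + d = -3514
Solving the system yields a = -5, b = 1, c = 5, d = 5.
So f(t) = -5t^3 + t^2 + 5t + 5.
Then f(3) = -106.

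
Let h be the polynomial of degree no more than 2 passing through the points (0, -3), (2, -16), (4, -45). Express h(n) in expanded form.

h(n) = -2n^2 - (5/2)n - 3

Using the Lagrange interpolation formula with nodes 0, 2, 4:
  L_0(n) = (n - 2)(n - 4) / 8
  L_1(n) = n(n - 4) / -4
  L_2(n) = n(n - 2) / 8
Then h(n) = -3·L_0(n) - 16·L_1(n) - 45·L_2(n).
Expanding and collecting terms gives h(n) = -2n^2 - (5/2)n - 3.
Check: h(2) = -16. ✓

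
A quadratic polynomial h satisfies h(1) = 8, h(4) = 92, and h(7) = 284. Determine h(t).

Write h(t) = at^2 + bt + c. Substituting each data point gives a linear system:
  a + b + c = 8
  16a + 4b + c = 92
  49a + 7b + c = 284
Solving the system yields a = 6, b = -2, c = 4.
So h(t) = 6t^2 - 2t + 4.
Check: h(7) = 284. ✓

h(t) = 6t^2 - 2t + 4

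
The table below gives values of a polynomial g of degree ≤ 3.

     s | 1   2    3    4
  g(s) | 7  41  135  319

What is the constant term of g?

3

Write g(s) = as^3 + bs^2 + cs + d. Substituting each data point gives a linear system:
  a + b + c + d = 7
  8a + 4b + 2c + d = 41
  27a + 9b + 3c + d = 135
  64a + 16b + 4c + d = 319
Solving the system yields a = 5, b = 0, c = -1, d = 3.
So g(s) = 5s^3 - s + 3.
The constant term is 3.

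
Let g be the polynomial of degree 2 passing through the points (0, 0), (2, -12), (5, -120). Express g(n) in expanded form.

Write g(n) = an^2 + bn + c. Substituting each data point gives a linear system:
  c = 0
  4a + 2b + c = -12
  25a + 5b + c = -120
Solving the system yields a = -6, b = 6, c = 0.
So g(n) = -6n^2 + 6n.
Check: g(5) = -120. ✓

g(n) = -6n^2 + 6n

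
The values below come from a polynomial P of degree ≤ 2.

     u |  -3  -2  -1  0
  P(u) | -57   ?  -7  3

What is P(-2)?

-27

The 3 known points determine the degree-2 polynomial uniquely.
Write P(u) = au^2 + bu + c. Substituting each data point gives a linear system:
  9a - 3b + c = -57
  a - b + c = -7
  c = 3
Solving the system yields a = -5, b = 5, c = 3.
So P(u) = -5u² + 5u + 3.
Then P(-2) = -27.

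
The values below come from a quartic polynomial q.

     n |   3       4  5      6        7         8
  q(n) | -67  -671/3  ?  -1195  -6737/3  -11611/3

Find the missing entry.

The 5 known points determine the degree-4 polynomial uniquely.
Write q(n) = an^4 + bn^3 + cn^2 + dn + e. Substituting each data point gives a linear system:
  81a + 27b + 9c + 3d + e = -67
  256a + 64b + 16c + 4d + e = -671/3
  1296a + 216b + 36c + 6d + e = -1195
  2401a + 343b + 49c + 7d + e = -6737/3
  4096a + 512b + 64c + 8d + e = -11611/3
Solving the system yields a = -1, b = 1/3, c = 1, d = -1, e = -1.
So q(n) = -n^4 + (1/3)n^3 + n^2 - n - 1.
Then q(5) = -1693/3.

-1693/3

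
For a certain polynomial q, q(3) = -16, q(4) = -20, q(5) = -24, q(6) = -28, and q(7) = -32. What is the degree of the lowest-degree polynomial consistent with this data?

1

Forward differences of the values at t = 3, 4, 5, 6, 7:
  q  : -16  -20  -24  -28  -32
  Δ  : -4  -4  -4  -4
  Δ^2: 0  0  0
  Δ^3: 0  0
  Δ^4: 0
The first differences are constant (-4) and nonzero, while all higher differences vanish, so the minimal degree is 1.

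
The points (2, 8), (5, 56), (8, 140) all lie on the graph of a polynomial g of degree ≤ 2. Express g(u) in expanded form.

Write g(u) = au^2 + bu + c. Substituting each data point gives a linear system:
  4a + 2b + c = 8
  25a + 5b + c = 56
  64a + 8b + c = 140
Solving the system yields a = 2, b = 2, c = -4.
So g(u) = 2u^2 + 2u - 4.
Check: g(2) = 8. ✓

g(u) = 2u^2 + 2u - 4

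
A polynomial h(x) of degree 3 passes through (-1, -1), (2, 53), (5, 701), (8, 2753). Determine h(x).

h(x) = 5x^3 + 3x^2 + 1

Using the Lagrange interpolation formula with nodes -1, 2, 5, 8:
  L_0(x) = (x - 2)(x - 5)(x - 8) / -162
  L_1(x) = (x + 1)(x - 5)(x - 8) / 54
  L_2(x) = (x + 1)(x - 2)(x - 8) / -54
  L_3(x) = (x + 1)(x - 2)(x - 5) / 162
Then h(x) = -1·L_0(x) + 53·L_1(x) + 701·L_2(x) + 2753·L_3(x).
Expanding and collecting terms gives h(x) = 5x^3 + 3x^2 + 1.
Check: h(5) = 701. ✓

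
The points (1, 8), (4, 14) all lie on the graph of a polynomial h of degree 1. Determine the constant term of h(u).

6

Write h(u) = au + b. Substituting each data point gives a linear system:
  a + b = 8
  4a + b = 14
Solving the system yields a = 2, b = 6.
So h(u) = 2u + 6.
The constant term is 6.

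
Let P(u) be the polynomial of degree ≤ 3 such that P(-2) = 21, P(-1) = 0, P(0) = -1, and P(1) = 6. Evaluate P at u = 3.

Forward differences of the values at u = -2, -1, 0, 1:
  P  : 21  0  -1  6
  Δ  : -21  -1  7
  Δ^2: 20  8
  Δ^3: -12
The third differences are constant, confirming degree 3.
Interpolating (Newton forward form) and evaluating at u = 3 gives P(3) = -4.

-4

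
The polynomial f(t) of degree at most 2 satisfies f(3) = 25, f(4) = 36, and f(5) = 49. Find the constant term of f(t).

Write f(t) = at^2 + bt + c. Substituting each data point gives a linear system:
  9a + 3b + c = 25
  16a + 4b + c = 36
  25a + 5b + c = 49
Solving the system yields a = 1, b = 4, c = 4.
So f(t) = t^2 + 4t + 4.
The constant term is 4.

4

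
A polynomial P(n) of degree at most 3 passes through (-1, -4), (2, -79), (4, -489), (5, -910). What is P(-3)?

Using the Lagrange interpolation formula with nodes -1, 2, 4, 5:
  L_0(n) = (n - 2)(n - 4)(n - 5) / -90
  L_1(n) = (n + 1)(n - 4)(n - 5) / 18
  L_2(n) = (n + 1)(n - 2)(n - 5) / -10
  L_3(n) = (n + 1)(n - 2)(n - 4) / 18
Then P(n) = -4·L_0(n) - 79·L_1(n) - 489·L_2(n) - 910·L_3(n).
Expanding and collecting terms gives P(n) = -6n^3 - 6n^2 - n - 5.
Evaluating at n = -3: P(-3) = 106.

106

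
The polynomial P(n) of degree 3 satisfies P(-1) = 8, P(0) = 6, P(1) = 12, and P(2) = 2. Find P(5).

-364

Forward differences of the values at n = -1, 0, 1, 2:
  P  : 8  6  12  2
  Δ  : -2  6  -10
  Δ^2: 8  -16
  Δ^3: -24
The third differences are constant, confirming degree 3.
Interpolating (Newton forward form) and evaluating at n = 5 gives P(5) = -364.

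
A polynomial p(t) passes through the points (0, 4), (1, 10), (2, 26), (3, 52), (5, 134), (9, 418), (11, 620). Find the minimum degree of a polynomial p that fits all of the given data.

Divided differences on the nodes 0, 1, 2, 3, 5, 9, 11:
  order 0: 4  10  26  52  134  418  620
  order 1: 6  16  26  41  71  101
  order 2: 5  5  5  5  5
  order 3: 0  0  0  0
  order 4: 0  0  0
  order 5: 0  0
  order 6: 0
The order-2 divided differences are all 5 (nonzero) and every higher order vanishes, so the data lies on a polynomial of degree exactly 2.

2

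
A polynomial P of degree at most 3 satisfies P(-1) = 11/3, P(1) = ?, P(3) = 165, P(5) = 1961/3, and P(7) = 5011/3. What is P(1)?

On equispaced nodes a degree-3 polynomial has vanishing fourth forward difference, so
  P(-1) - 4·P(1) + 6·P(3) - 4·P(5) + P(7) = 0.
Substituting the known values and solving for P(1):
  -4·P(1) = -148/3
  P(1) = 37/3.

37/3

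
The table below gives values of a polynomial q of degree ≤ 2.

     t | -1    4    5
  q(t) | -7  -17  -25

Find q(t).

q(t) = -t^2 + t - 5

Using the Lagrange interpolation formula with nodes -1, 4, 5:
  L_0(t) = (t - 4)(t - 5) / 30
  L_1(t) = (t + 1)(t - 5) / -5
  L_2(t) = (t + 1)(t - 4) / 6
Then q(t) = -7·L_0(t) - 17·L_1(t) - 25·L_2(t).
Expanding and collecting terms gives q(t) = -t^2 + t - 5.
Check: q(5) = -25. ✓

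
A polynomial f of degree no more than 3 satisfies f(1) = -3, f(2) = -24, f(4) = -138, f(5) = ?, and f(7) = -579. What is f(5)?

-243

The 4 known points determine the degree-3 polynomial uniquely.
Write f(t) = at^3 + bt^2 + ct + d. Substituting each data point gives a linear system:
  a + b + c + d = -3
  8a + 4b + 2c + d = -24
  64a + 16b + 4c + d = -138
  343a + 49b + 7c + d = -579
Solving the system yields a = -1, b = -5, c = 1, d = 2.
So f(t) = -t^3 - 5t^2 + t + 2.
Then f(5) = -243.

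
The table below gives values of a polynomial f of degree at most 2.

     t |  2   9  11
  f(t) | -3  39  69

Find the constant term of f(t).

Write f(t) = at^2 + bt + c. Substituting each data point gives a linear system:
  4a + 2b + c = -3
  81a + 9b + c = 39
  121a + 11b + c = 69
Solving the system yields a = 1, b = -5, c = 3.
So f(t) = t² - 5t + 3.
The constant term is 3.

3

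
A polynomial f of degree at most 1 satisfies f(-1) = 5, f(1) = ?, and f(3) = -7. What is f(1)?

The 2 known points determine the degree-1 polynomial uniquely.
Write f(x) = ax + b. Substituting each data point gives a linear system:
  -a + b = 5
  3a + b = -7
Solving the system yields a = -3, b = 2.
So f(x) = -3x + 2.
Then f(1) = -1.

-1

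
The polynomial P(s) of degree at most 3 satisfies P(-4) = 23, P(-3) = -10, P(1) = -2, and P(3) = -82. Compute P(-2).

Using the Lagrange interpolation formula with nodes -4, -3, 1, 3:
  L_0(s) = (s + 3)(s - 1)(s - 3) / -35
  L_1(s) = (s + 4)(s - 1)(s - 3) / 24
  L_2(s) = (s + 4)(s + 3)(s - 3) / -40
  L_3(s) = (s + 4)(s + 3)(s - 1) / 84
Then P(s) = 23·L_0(s) - 10·L_1(s) - 2·L_2(s) - 82·L_3(s).
Expanding and collecting terms gives P(s) = -2s³ - 5s² + 6s - 1.
Evaluating at s = -2: P(-2) = -17.

-17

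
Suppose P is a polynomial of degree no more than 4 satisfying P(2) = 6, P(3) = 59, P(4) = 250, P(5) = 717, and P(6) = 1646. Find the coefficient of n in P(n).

-2

Write P(n) = an^4 + bn^3 + cn^2 + dn + e. Substituting each data point gives a linear system:
  16a + 8b + 4c + 2d + e = 6
  81a + 27b + 9c + 3d + e = 59
  256a + 64b + 16c + 4d + e = 250
  625a + 125b + 25c + 5d + e = 717
  1296a + 216b + 36c + 6d + e = 1646
Solving the system yields a = 2, b = -5, c = 4, d = -2, e = 2.
So P(n) = 2n^4 - 5n^3 + 4n^2 - 2n + 2.
The coefficient of n is -2.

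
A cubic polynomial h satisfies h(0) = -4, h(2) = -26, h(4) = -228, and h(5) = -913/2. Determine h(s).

h(s) = -4s^3 + (3/2)s^2 + 2s - 4

Using the Lagrange interpolation formula with nodes 0, 2, 4, 5:
  L_0(s) = (s - 2)(s - 4)(s - 5) / -40
  L_1(s) = s(s - 4)(s - 5) / 12
  L_2(s) = s(s - 2)(s - 5) / -8
  L_3(s) = s(s - 2)(s - 4) / 15
Then h(s) = -4·L_0(s) - 26·L_1(s) - 228·L_2(s) - 913/2·L_3(s).
Expanding and collecting terms gives h(s) = -4s^3 + (3/2)s^2 + 2s - 4.
Check: h(5) = -913/2. ✓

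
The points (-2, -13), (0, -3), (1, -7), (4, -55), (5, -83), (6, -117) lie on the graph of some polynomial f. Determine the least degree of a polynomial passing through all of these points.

2

Divided differences on the nodes -2, 0, 1, 4, 5, 6:
  order 0: -13  -3  -7  -55  -83  -117
  order 1: 5  -4  -16  -28  -34
  order 2: -3  -3  -3  -3
  order 3: 0  0  0
  order 4: 0  0
  order 5: 0
The order-2 divided differences are all -3 (nonzero) and every higher order vanishes, so the data lies on a polynomial of degree exactly 2.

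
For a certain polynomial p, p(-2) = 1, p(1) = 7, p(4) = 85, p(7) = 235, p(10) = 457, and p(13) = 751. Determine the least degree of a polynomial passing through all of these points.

Forward differences of the values at t = -2, 1, 4, 7, 10, 13:
  p  : 1  7  85  235  457  751
  Δ  : 6  78  150  222  294
  Δ^2: 72  72  72  72
  Δ^3: 0  0  0
  Δ^4: 0  0
  Δ^5: 0
The second differences are constant (72) and nonzero, while all higher differences vanish, so the minimal degree is 2.

2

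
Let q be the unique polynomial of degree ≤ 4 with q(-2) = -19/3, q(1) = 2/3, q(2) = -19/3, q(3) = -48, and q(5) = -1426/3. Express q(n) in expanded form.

q(n) = -n^4 + n^3 + (5/3)n^2 - 4n + 3

Write q(n) = an^4 + bn^3 + cn^2 + dn + e. Substituting each data point gives a linear system:
  16a - 8b + 4c - 2d + e = -19/3
  a + b + c + d + e = 2/3
  16a + 8b + 4c + 2d + e = -19/3
  81a + 27b + 9c + 3d + e = -48
  625a + 125b + 25c + 5d + e = -1426/3
Solving the system yields a = -1, b = 1, c = 5/3, d = -4, e = 3.
So q(n) = -n^4 + n^3 + (5/3)n^2 - 4n + 3.
Check: q(1) = 2/3. ✓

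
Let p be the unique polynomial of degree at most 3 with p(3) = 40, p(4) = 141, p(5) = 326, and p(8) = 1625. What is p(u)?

p(u) = 4u^3 - 6u^2 - 5u + 1

Write p(u) = au^3 + bu^2 + cu + d. Substituting each data point gives a linear system:
  27a + 9b + 3c + d = 40
  64a + 16b + 4c + d = 141
  125a + 25b + 5c + d = 326
  512a + 64b + 8c + d = 1625
Solving the system yields a = 4, b = -6, c = -5, d = 1.
So p(u) = 4u³ - 6u² - 5u + 1.
Check: p(3) = 40. ✓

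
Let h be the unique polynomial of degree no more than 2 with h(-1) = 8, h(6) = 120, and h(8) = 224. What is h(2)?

8

Using the Lagrange interpolation formula with nodes -1, 6, 8:
  L_0(s) = (s - 6)(s - 8) / 63
  L_1(s) = (s + 1)(s - 8) / -14
  L_2(s) = (s + 1)(s - 6) / 18
Then h(s) = 8·L_0(s) + 120·L_1(s) + 224·L_2(s).
Expanding and collecting terms gives h(s) = 4s² - 4s.
Evaluating at s = 2: h(2) = 8.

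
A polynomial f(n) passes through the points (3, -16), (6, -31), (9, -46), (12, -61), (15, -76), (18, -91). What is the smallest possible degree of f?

Forward differences of the values at n = 3, 6, 9, 12, 15, 18:
  f  : -16  -31  -46  -61  -76  -91
  Δ  : -15  -15  -15  -15  -15
  Δ^2: 0  0  0  0
  Δ^3: 0  0  0
  Δ^4: 0  0
  Δ^5: 0
The first differences are constant (-15) and nonzero, while all higher differences vanish, so the minimal degree is 1.

1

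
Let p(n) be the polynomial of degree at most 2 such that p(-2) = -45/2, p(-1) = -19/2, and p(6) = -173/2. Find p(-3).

Using the Lagrange interpolation formula with nodes -2, -1, 6:
  L_0(n) = (n + 1)(n - 6) / 8
  L_1(n) = (n + 2)(n - 6) / -7
  L_2(n) = (n + 2)(n + 1) / 56
Then p(n) = -45/2·L_0(n) - 19/2·L_1(n) - 173/2·L_2(n).
Expanding and collecting terms gives p(n) = -3n^2 + 4n - 5/2.
Evaluating at n = -3: p(-3) = -83/2.

-83/2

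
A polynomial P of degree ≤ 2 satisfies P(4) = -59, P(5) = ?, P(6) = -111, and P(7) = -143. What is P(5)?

The 3 known points determine the degree-2 polynomial uniquely.
Write P(x) = ax^2 + bx + c. Substituting each data point gives a linear system:
  16a + 4b + c = -59
  36a + 6b + c = -111
  49a + 7b + c = -143
Solving the system yields a = -2, b = -6, c = -3.
So P(x) = -2x^2 - 6x - 3.
Then P(5) = -83.

-83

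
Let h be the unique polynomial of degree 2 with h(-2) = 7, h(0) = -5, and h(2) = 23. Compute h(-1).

Using the Lagrange interpolation formula with nodes -2, 0, 2:
  L_0(u) = u(u - 2) / 8
  L_1(u) = (u + 2)(u - 2) / -4
  L_2(u) = (u + 2)u / 8
Then h(u) = 7·L_0(u) - 5·L_1(u) + 23·L_2(u).
Expanding and collecting terms gives h(u) = 5u² + 4u - 5.
Evaluating at u = -1: h(-1) = -4.

-4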